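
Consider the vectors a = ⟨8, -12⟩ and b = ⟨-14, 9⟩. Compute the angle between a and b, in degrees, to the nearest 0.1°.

a · b = 8·(-14) + (-12)·9 = -112 - 108 = -220
|a|² = 64 + 144 = 208,  |a| = √208 ≈ 14.422205
|b|² = 196 + 81 = 277,  |b| = √277 ≈ 16.643317
cos θ = -220 / (14.422205 · 16.643317) ≈ -0.91654
θ = arccos(-0.91654) ≈ 156.4°

156.4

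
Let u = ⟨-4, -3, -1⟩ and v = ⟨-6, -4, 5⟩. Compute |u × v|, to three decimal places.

32.265

i: (-3)·5 - (-1)·(-4) = -15 - 4 = -19
j: (-1)·(-6) - (-4)·5 = 6 - (-20) = 26
k: (-4)·(-4) - (-3)·(-6) = 16 - 18 = -2
u × v = (-19, 26, -2)
|u × v| = √((-19)² + 26² + (-2)²) = √1041 ≈ 32.2645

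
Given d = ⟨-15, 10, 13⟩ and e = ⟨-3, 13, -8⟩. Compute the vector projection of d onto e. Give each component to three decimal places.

(-0.880, 3.814, -2.347)

d · e = (-15)·(-3) + 10·13 + 13·(-8) = 45 + 130 - 104 = 71
|e|² = 9 + 169 + 64 = 242
proj_e d = (71/242) · (-3, 13, -8) ≈ (-0.880, 3.814, -2.347)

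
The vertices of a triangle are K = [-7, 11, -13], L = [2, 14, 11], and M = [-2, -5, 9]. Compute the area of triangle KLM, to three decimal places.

KL = (9, 3, 24),  KM = (5, -16, 22)
i: 3·22 - 24·(-16) = 66 - (-384) = 450
j: 24·5 - 9·22 = 120 - 198 = -78
k: 9·(-16) - 3·5 = -144 - 15 = -159
KL × KM = (450, -78, -159)
|KL × KM| = √233865 ≈ 483.5959
area = ½ · 483.5959 ≈ 241.798

241.798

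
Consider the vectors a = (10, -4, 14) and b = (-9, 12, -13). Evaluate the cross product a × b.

(-116, 4, 84)

i: (-4)·(-13) - 14·12 = 52 - 168 = -116
j: 14·(-9) - 10·(-13) = -126 - (-130) = 4
k: 10·12 - (-4)·(-9) = 120 - 36 = 84
a × b = (-116, 4, 84)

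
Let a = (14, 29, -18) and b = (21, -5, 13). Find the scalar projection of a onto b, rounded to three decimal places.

a · b = 14·21 + 29·(-5) + (-18)·13 = 294 - 145 - 234 = -85
|b| = √(441 + 25 + 169) = √635 ≈ 25.1992
comp_b a = -85 / √635 ≈ -3.373

-3.373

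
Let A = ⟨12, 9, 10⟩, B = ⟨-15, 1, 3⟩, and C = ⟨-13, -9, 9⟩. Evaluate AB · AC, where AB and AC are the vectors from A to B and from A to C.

826

AB = B − A = (-27, -8, -7)
AC = C − A = (-25, -18, -1)
AB · AC = (-27)·(-25) + (-8)·(-18) + (-7)·(-1) = 675 + 144 + 7 = 826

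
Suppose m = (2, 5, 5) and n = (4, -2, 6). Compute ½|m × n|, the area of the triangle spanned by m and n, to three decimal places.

i: 5·6 - 5·(-2) = 30 - (-10) = 40
j: 5·4 - 2·6 = 20 - 12 = 8
k: 2·(-2) - 5·4 = -4 - 20 = -24
m × n = (40, 8, -24)
|m × n| = √(40² + 8² + (-24)²) = √2240 ≈ 47.3286
area = ½ · 47.3286 ≈ 23.664

23.664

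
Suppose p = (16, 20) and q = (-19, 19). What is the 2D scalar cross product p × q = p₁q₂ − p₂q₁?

16·19 - 20·(-19) = 304 - (-380) = 684

684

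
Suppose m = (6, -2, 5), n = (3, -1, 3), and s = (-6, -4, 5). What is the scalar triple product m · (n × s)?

18

n × s:
i: (-1)·5 - 3·(-4) = -5 - (-12) = 7
j: 3·(-6) - 3·5 = -18 - 15 = -33
k: 3·(-4) - (-1)·(-6) = -12 - 6 = -18
n × s = (7, -33, -18)
m · (n × s) = 6·7 + (-2)·(-33) + 5·(-18) = 42 + 66 - 90 = 18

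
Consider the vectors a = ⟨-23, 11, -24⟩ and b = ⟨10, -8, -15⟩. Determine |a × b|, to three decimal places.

689.311

i: 11·(-15) - (-24)·(-8) = -165 - 192 = -357
j: (-24)·10 - (-23)·(-15) = -240 - 345 = -585
k: (-23)·(-8) - 11·10 = 184 - 110 = 74
a × b = (-357, -585, 74)
|a × b| = √((-357)² + (-585)² + 74²) = √475150 ≈ 689.3113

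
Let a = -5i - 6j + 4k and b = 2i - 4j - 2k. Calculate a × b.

(28, -2, 32)

i: (-6)·(-2) - 4·(-4) = 12 - (-16) = 28
j: 4·2 - (-5)·(-2) = 8 - 10 = -2
k: (-5)·(-4) - (-6)·2 = 20 - (-12) = 32
a × b = (28, -2, 32)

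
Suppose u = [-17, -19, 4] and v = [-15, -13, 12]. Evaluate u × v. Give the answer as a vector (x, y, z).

(-176, 144, -64)

i: (-19)·12 - 4·(-13) = -228 - (-52) = -176
j: 4·(-15) - (-17)·12 = -60 - (-204) = 144
k: (-17)·(-13) - (-19)·(-15) = 221 - 285 = -64
u × v = (-176, 144, -64)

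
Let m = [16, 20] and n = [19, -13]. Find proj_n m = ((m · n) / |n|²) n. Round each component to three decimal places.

(1.577, -1.079)

m · n = 16·19 + 20·(-13) = 304 - 260 = 44
|n|² = 361 + 169 = 530
proj_n m = (44/530) · (19, -13) ≈ (1.577, -1.079)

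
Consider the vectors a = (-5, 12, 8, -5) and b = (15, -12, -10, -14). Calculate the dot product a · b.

-229

a · b = (-5)·15 + 12·(-12) + 8·(-10) + (-5)·(-14) = -75 - 144 - 80 + 70 = -229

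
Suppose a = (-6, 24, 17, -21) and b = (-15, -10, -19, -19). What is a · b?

a · b = (-6)·(-15) + 24·(-10) + 17·(-19) + (-21)·(-19) = 90 - 240 - 323 + 399 = -74

-74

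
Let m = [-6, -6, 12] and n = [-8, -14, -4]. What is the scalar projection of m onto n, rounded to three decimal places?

m · n = (-6)·(-8) + (-6)·(-14) + 12·(-4) = 48 + 84 - 48 = 84
|n| = √(64 + 196 + 16) = √276 ≈ 16.6132
comp_n m = 84 / √276 ≈ 5.056

5.056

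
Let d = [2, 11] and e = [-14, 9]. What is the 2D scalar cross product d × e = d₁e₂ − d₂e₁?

2·9 - 11·(-14) = 18 - (-154) = 172

172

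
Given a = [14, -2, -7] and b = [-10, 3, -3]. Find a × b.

(27, 112, 22)

i: (-2)·(-3) - (-7)·3 = 6 - (-21) = 27
j: (-7)·(-10) - 14·(-3) = 70 - (-42) = 112
k: 14·3 - (-2)·(-10) = 42 - 20 = 22
a × b = (27, 112, 22)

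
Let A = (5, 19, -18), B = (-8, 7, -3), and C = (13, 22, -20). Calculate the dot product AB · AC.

AB = B − A = (-13, -12, 15)
AC = C − A = (8, 3, -2)
AB · AC = (-13)·8 + (-12)·3 + 15·(-2) = -104 - 36 - 30 = -170

-170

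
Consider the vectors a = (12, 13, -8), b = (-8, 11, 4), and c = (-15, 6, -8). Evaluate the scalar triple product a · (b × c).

-3892

b × c:
i: 11·(-8) - 4·6 = -88 - 24 = -112
j: 4·(-15) - (-8)·(-8) = -60 - 64 = -124
k: (-8)·6 - 11·(-15) = -48 - (-165) = 117
b × c = (-112, -124, 117)
a · (b × c) = 12·(-112) + 13·(-124) + (-8)·117 = -1344 - 1612 - 936 = -3892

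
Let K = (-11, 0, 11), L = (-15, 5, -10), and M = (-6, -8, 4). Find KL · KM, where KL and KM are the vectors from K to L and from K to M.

87

KL = L − K = (-4, 5, -21)
KM = M − K = (5, -8, -7)
KL · KM = (-4)·5 + 5·(-8) + (-21)·(-7) = -20 - 40 + 147 = 87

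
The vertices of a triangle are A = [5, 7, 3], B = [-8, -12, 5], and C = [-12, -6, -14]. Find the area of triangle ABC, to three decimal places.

229.424

AB = (-13, -19, 2),  AC = (-17, -13, -17)
i: (-19)·(-17) - 2·(-13) = 323 - (-26) = 349
j: 2·(-17) - (-13)·(-17) = -34 - 221 = -255
k: (-13)·(-13) - (-19)·(-17) = 169 - 323 = -154
AB × AC = (349, -255, -154)
|AB × AC| = √210542 ≈ 458.8486
area = ½ · 458.8486 ≈ 229.424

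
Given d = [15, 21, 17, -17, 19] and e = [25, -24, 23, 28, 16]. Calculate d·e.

90

d · e = 15·25 + 21·(-24) + 17·23 + (-17)·28 + 19·16 = 375 - 504 + 391 - 476 + 304 = 90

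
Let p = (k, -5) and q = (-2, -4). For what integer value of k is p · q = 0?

p · q = k·(-2) + (-5)·(-4) = 20 - 2k
Set equal to 0: -2k = -20, so k = 10.

10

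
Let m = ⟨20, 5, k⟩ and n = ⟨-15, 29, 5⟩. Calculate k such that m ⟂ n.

31

m · n = 20·(-15) + 5·29 + k·5 = -155 + 5k
Set equal to 0: 5k = 155, so k = 31.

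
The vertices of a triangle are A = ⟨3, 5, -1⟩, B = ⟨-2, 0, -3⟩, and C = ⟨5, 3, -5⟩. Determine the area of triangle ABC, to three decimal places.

17.550

AB = (-5, -5, -2),  AC = (2, -2, -4)
i: (-5)·(-4) - (-2)·(-2) = 20 - 4 = 16
j: (-2)·2 - (-5)·(-4) = -4 - 20 = -24
k: (-5)·(-2) - (-5)·2 = 10 - (-10) = 20
AB × AC = (16, -24, 20)
|AB × AC| = √1232 ≈ 35.0999
area = ½ · 35.0999 ≈ 17.550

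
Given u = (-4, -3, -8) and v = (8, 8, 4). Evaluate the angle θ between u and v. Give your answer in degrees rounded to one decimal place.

141.0

u · v = (-4)·8 + (-3)·8 + (-8)·4 = -32 - 24 - 32 = -88
|u|² = 16 + 9 + 64 = 89,  |u| = √89 ≈ 9.433981
|v|² = 64 + 64 + 16 = 144,  |v| = √144 ≈ 12.000000
cos θ = -88 / (9.433981 · 12.000000) ≈ -0.77733
θ = arccos(-0.77733) ≈ 141.0°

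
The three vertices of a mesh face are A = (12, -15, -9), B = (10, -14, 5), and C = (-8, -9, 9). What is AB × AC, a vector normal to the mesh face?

(-66, -244, 8)

AB = (-2, 1, 14)
AC = (-20, 6, 18)
i: 1·18 - 14·6 = 18 - 84 = -66
j: 14·(-20) - (-2)·18 = -280 - (-36) = -244
k: (-2)·6 - 1·(-20) = -12 - (-20) = 8
AB × AC = (-66, -244, 8)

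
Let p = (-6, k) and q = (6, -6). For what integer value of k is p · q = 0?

p · q = (-6)·6 + k·(-6) = -36 - 6k
Set equal to 0: -6k = 36, so k = -6.

-6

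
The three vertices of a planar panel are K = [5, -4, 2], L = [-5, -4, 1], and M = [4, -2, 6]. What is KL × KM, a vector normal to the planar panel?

(2, 41, -20)

KL = (-10, 0, -1)
KM = (-1, 2, 4)
i: 0·4 - (-1)·2 = 0 - (-2) = 2
j: (-1)·(-1) - (-10)·4 = 1 - (-40) = 41
k: (-10)·2 - 0·(-1) = -20 - 0 = -20
KL × KM = (2, 41, -20)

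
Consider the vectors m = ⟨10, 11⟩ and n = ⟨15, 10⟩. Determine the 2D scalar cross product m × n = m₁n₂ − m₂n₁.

-65

10·10 - 11·15 = 100 - 165 = -65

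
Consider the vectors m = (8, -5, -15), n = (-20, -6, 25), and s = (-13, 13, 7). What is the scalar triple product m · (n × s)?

n × s:
i: (-6)·7 - 25·13 = -42 - 325 = -367
j: 25·(-13) - (-20)·7 = -325 - (-140) = -185
k: (-20)·13 - (-6)·(-13) = -260 - 78 = -338
n × s = (-367, -185, -338)
m · (n × s) = 8·(-367) + (-5)·(-185) + (-15)·(-338) = -2936 + 925 + 5070 = 3059

3059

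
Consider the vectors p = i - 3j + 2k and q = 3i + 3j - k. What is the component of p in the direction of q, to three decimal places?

p · q = 1·3 + (-3)·3 + 2·(-1) = 3 - 9 - 2 = -8
|q| = √(9 + 9 + 1) = √19 ≈ 4.3589
comp_q p = -8 / √19 ≈ -1.835

-1.835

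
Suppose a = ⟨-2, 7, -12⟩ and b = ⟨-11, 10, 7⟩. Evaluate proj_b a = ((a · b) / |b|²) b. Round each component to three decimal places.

(-0.326, 0.296, 0.207)

a · b = (-2)·(-11) + 7·10 + (-12)·7 = 22 + 70 - 84 = 8
|b|² = 121 + 100 + 49 = 270
proj_b a = (8/270) · (-11, 10, 7) ≈ (-0.326, 0.296, 0.207)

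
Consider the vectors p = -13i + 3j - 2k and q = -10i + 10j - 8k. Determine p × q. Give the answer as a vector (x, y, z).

(-4, -84, -100)

i: 3·(-8) - (-2)·10 = -24 - (-20) = -4
j: (-2)·(-10) - (-13)·(-8) = 20 - 104 = -84
k: (-13)·10 - 3·(-10) = -130 - (-30) = -100
p × q = (-4, -84, -100)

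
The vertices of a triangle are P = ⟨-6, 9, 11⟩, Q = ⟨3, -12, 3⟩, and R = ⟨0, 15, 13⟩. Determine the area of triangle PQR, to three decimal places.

PQ = (9, -21, -8),  PR = (6, 6, 2)
i: (-21)·2 - (-8)·6 = -42 - (-48) = 6
j: (-8)·6 - 9·2 = -48 - 18 = -66
k: 9·6 - (-21)·6 = 54 - (-126) = 180
PQ × PR = (6, -66, 180)
|PQ × PR| = √36792 ≈ 191.8124
area = ½ · 191.8124 ≈ 95.906

95.906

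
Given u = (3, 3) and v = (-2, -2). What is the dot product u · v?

-12

u · v = 3·(-2) + 3·(-2) = -6 - 6 = -12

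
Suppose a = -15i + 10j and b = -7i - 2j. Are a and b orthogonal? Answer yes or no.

a · b = (-15)·(-7) + 10·(-2) = 105 - 20 = 85
Nonzero, so the vectors are not orthogonal.

no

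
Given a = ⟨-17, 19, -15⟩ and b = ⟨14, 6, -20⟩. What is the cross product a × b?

i: 19·(-20) - (-15)·6 = -380 - (-90) = -290
j: (-15)·14 - (-17)·(-20) = -210 - 340 = -550
k: (-17)·6 - 19·14 = -102 - 266 = -368
a × b = (-290, -550, -368)

(-290, -550, -368)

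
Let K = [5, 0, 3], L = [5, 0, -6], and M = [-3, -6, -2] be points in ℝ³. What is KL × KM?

KL = (0, 0, -9)
KM = (-8, -6, -5)
i: 0·(-5) - (-9)·(-6) = 0 - 54 = -54
j: (-9)·(-8) - 0·(-5) = 72 - 0 = 72
k: 0·(-6) - 0·(-8) = 0 - 0 = 0
KL × KM = (-54, 72, 0)

(-54, 72, 0)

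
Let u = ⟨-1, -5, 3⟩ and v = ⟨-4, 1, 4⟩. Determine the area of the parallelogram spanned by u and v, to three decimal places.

32.156

i: (-5)·4 - 3·1 = -20 - 3 = -23
j: 3·(-4) - (-1)·4 = -12 - (-4) = -8
k: (-1)·1 - (-5)·(-4) = -1 - 20 = -21
u × v = (-23, -8, -21)
|u × v| = √((-23)² + (-8)² + (-21)²) = √1034 ≈ 32.1559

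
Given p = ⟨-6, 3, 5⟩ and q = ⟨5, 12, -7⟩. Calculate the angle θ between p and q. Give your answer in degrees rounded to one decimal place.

103.6

p · q = (-6)·5 + 3·12 + 5·(-7) = -30 + 36 - 35 = -29
|p|² = 36 + 9 + 25 = 70,  |p| = √70 ≈ 8.366600
|q|² = 25 + 144 + 49 = 218,  |q| = √218 ≈ 14.764823
cos θ = -29 / (8.366600 · 14.764823) ≈ -0.23476
θ = arccos(-0.23476) ≈ 103.6°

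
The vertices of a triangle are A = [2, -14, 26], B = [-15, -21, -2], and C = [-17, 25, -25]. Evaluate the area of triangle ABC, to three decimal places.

AB = (-17, -7, -28),  AC = (-19, 39, -51)
i: (-7)·(-51) - (-28)·39 = 357 - (-1092) = 1449
j: (-28)·(-19) - (-17)·(-51) = 532 - 867 = -335
k: (-17)·39 - (-7)·(-19) = -663 - 133 = -796
AB × AC = (1449, -335, -796)
|AB × AC| = √2845442 ≈ 1686.8438
area = ½ · 1686.8438 ≈ 843.422

843.422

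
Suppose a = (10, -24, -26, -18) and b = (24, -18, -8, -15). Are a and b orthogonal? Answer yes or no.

a · b = 10·24 + (-24)·(-18) + (-26)·(-8) + (-18)·(-15) = 240 + 432 + 208 + 270 = 1150
Nonzero, so the vectors are not orthogonal.

no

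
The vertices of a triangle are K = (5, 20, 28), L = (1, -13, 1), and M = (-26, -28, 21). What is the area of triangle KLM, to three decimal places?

787.284

KL = (-4, -33, -27),  KM = (-31, -48, -7)
i: (-33)·(-7) - (-27)·(-48) = 231 - 1296 = -1065
j: (-27)·(-31) - (-4)·(-7) = 837 - 28 = 809
k: (-4)·(-48) - (-33)·(-31) = 192 - 1023 = -831
KL × KM = (-1065, 809, -831)
|KL × KM| = √2479267 ≈ 1574.5688
area = ½ · 1574.5688 ≈ 787.284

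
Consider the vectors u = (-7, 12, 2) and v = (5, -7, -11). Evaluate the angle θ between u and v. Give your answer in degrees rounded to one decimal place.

u · v = (-7)·5 + 12·(-7) + 2·(-11) = -35 - 84 - 22 = -141
|u|² = 49 + 144 + 4 = 197,  |u| = √197 ≈ 14.035669
|v|² = 25 + 49 + 121 = 195,  |v| = √195 ≈ 13.964240
cos θ = -141 / (14.035669 · 13.964240) ≈ -0.71940
θ = arccos(-0.71940) ≈ 136.0°

136.0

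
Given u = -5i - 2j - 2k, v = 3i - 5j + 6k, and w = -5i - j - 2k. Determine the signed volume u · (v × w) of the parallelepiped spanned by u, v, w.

24

v × w:
i: (-5)·(-2) - 6·(-1) = 10 - (-6) = 16
j: 6·(-5) - 3·(-2) = -30 - (-6) = -24
k: 3·(-1) - (-5)·(-5) = -3 - 25 = -28
v × w = (16, -24, -28)
u · (v × w) = (-5)·16 + (-2)·(-24) + (-2)·(-28) = -80 + 48 + 56 = 24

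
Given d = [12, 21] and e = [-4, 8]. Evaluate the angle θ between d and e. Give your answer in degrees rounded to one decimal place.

56.3

d · e = 12·(-4) + 21·8 = -48 + 168 = 120
|d|² = 144 + 441 = 585,  |d| = √585 ≈ 24.186773
|e|² = 16 + 64 = 80,  |e| = √80 ≈ 8.944272
cos θ = 120 / (24.186773 · 8.944272) ≈ 0.55470
θ = arccos(0.55470) ≈ 56.3°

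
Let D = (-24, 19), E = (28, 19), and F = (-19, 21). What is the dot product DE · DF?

DE = E − D = (52, 0)
DF = F − D = (5, 2)
DE · DF = 52·5 + 0·2 = 260 + 0 = 260

260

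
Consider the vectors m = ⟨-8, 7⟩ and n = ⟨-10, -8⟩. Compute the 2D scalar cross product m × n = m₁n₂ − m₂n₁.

(-8)·(-8) - 7·(-10) = 64 - (-70) = 134

134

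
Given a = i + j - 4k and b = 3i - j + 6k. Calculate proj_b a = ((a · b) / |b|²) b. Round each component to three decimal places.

a · b = 1·3 + 1·(-1) + (-4)·6 = 3 - 1 - 24 = -22
|b|² = 9 + 1 + 36 = 46
proj_b a = (-22/46) · (3, -1, 6) ≈ (-1.435, 0.478, -2.870)

(-1.435, 0.478, -2.870)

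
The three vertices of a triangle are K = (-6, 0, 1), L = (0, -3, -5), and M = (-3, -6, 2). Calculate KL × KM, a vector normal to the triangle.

(-39, -24, -27)

KL = (6, -3, -6)
KM = (3, -6, 1)
i: (-3)·1 - (-6)·(-6) = -3 - 36 = -39
j: (-6)·3 - 6·1 = -18 - 6 = -24
k: 6·(-6) - (-3)·3 = -36 - (-9) = -27
KL × KM = (-39, -24, -27)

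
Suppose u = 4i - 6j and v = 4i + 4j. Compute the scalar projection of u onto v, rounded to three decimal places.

u · v = 4·4 + (-6)·4 = 16 - 24 = -8
|v| = √(16 + 16) = √32 ≈ 5.6569
comp_v u = -8 / √32 ≈ -1.414

-1.414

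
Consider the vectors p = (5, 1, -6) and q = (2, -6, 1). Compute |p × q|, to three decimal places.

i: 1·1 - (-6)·(-6) = 1 - 36 = -35
j: (-6)·2 - 5·1 = -12 - 5 = -17
k: 5·(-6) - 1·2 = -30 - 2 = -32
p × q = (-35, -17, -32)
|p × q| = √((-35)² + (-17)² + (-32)²) = √2538 ≈ 50.3786

50.379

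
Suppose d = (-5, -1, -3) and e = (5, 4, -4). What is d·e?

-17

d · e = (-5)·5 + (-1)·4 + (-3)·(-4) = -25 - 4 + 12 = -17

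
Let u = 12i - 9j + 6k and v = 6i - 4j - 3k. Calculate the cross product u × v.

i: (-9)·(-3) - 6·(-4) = 27 - (-24) = 51
j: 6·6 - 12·(-3) = 36 - (-36) = 72
k: 12·(-4) - (-9)·6 = -48 - (-54) = 6
u × v = (51, 72, 6)

(51, 72, 6)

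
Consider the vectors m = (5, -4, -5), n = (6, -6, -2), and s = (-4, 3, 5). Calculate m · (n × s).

n × s:
i: (-6)·5 - (-2)·3 = -30 - (-6) = -24
j: (-2)·(-4) - 6·5 = 8 - 30 = -22
k: 6·3 - (-6)·(-4) = 18 - 24 = -6
n × s = (-24, -22, -6)
m · (n × s) = 5·(-24) + (-4)·(-22) + (-5)·(-6) = -120 + 88 + 30 = -2

-2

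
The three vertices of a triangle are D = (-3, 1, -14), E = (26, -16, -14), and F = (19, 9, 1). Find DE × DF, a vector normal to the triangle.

(-255, -435, 606)

DE = (29, -17, 0)
DF = (22, 8, 15)
i: (-17)·15 - 0·8 = -255 - 0 = -255
j: 0·22 - 29·15 = 0 - 435 = -435
k: 29·8 - (-17)·22 = 232 - (-374) = 606
DE × DF = (-255, -435, 606)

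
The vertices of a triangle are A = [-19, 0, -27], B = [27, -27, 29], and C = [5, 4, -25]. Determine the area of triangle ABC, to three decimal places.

764.364

AB = (46, -27, 56),  AC = (24, 4, 2)
i: (-27)·2 - 56·4 = -54 - 224 = -278
j: 56·24 - 46·2 = 1344 - 92 = 1252
k: 46·4 - (-27)·24 = 184 - (-648) = 832
AB × AC = (-278, 1252, 832)
|AB × AC| = √2337012 ≈ 1528.7289
area = ½ · 1528.7289 ≈ 764.364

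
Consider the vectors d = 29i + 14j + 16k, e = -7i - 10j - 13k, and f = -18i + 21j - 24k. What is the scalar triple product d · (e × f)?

e × f:
i: (-10)·(-24) - (-13)·21 = 240 - (-273) = 513
j: (-13)·(-18) - (-7)·(-24) = 234 - 168 = 66
k: (-7)·21 - (-10)·(-18) = -147 - 180 = -327
e × f = (513, 66, -327)
d · (e × f) = 29·513 + 14·66 + 16·(-327) = 14877 + 924 - 5232 = 10569

10569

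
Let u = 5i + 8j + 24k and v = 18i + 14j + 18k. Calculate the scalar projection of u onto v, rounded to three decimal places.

u · v = 5·18 + 8·14 + 24·18 = 90 + 112 + 432 = 634
|v| = √(324 + 196 + 324) = √844 ≈ 29.0517
comp_v u = 634 / √844 ≈ 21.823

21.823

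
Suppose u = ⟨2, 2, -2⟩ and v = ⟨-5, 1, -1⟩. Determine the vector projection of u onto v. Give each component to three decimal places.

u · v = 2·(-5) + 2·1 + (-2)·(-1) = -10 + 2 + 2 = -6
|v|² = 25 + 1 + 1 = 27
proj_v u = (-6/27) · (-5, 1, -1) ≈ (1.111, -0.222, 0.222)

(1.111, -0.222, 0.222)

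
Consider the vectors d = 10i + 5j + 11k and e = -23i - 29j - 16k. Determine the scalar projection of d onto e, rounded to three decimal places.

d · e = 10·(-23) + 5·(-29) + 11·(-16) = -230 - 145 - 176 = -551
|e| = √(529 + 841 + 256) = √1626 ≈ 40.3237
comp_e d = -551 / √1626 ≈ -13.664

-13.664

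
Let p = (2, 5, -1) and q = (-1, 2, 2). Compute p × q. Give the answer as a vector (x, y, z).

i: 5·2 - (-1)·2 = 10 - (-2) = 12
j: (-1)·(-1) - 2·2 = 1 - 4 = -3
k: 2·2 - 5·(-1) = 4 - (-5) = 9
p × q = (12, -3, 9)

(12, -3, 9)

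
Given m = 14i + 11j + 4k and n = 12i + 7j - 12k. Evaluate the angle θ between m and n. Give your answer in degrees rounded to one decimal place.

54.0

m · n = 14·12 + 11·7 + 4·(-12) = 168 + 77 - 48 = 197
|m|² = 196 + 121 + 16 = 333,  |m| = √333 ≈ 18.248288
|n|² = 144 + 49 + 144 = 337,  |n| = √337 ≈ 18.357560
cos θ = 197 / (18.248288 · 18.357560) ≈ 0.58807
θ = arccos(0.58807) ≈ 54.0°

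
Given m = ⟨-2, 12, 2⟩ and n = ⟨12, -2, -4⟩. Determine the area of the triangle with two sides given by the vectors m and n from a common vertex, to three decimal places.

i: 12·(-4) - 2·(-2) = -48 - (-4) = -44
j: 2·12 - (-2)·(-4) = 24 - 8 = 16
k: (-2)·(-2) - 12·12 = 4 - 144 = -140
m × n = (-44, 16, -140)
|m × n| = √((-44)² + 16² + (-140)²) = √21792 ≈ 147.6211
area = ½ · 147.6211 ≈ 73.811

73.811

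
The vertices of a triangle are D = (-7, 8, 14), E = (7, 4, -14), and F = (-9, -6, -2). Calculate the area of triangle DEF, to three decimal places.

DE = (14, -4, -28),  DF = (-2, -14, -16)
i: (-4)·(-16) - (-28)·(-14) = 64 - 392 = -328
j: (-28)·(-2) - 14·(-16) = 56 - (-224) = 280
k: 14·(-14) - (-4)·(-2) = -196 - 8 = -204
DE × DF = (-328, 280, -204)
|DE × DF| = √227600 ≈ 477.0744
area = ½ · 477.0744 ≈ 238.537

238.537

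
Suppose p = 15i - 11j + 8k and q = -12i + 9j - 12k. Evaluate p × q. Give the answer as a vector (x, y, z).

i: (-11)·(-12) - 8·9 = 132 - 72 = 60
j: 8·(-12) - 15·(-12) = -96 - (-180) = 84
k: 15·9 - (-11)·(-12) = 135 - 132 = 3
p × q = (60, 84, 3)

(60, 84, 3)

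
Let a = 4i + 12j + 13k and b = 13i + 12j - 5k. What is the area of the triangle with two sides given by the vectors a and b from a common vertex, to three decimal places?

i: 12·(-5) - 13·12 = -60 - 156 = -216
j: 13·13 - 4·(-5) = 169 - (-20) = 189
k: 4·12 - 12·13 = 48 - 156 = -108
a × b = (-216, 189, -108)
|a × b| = √((-216)² + 189² + (-108)²) = √94041 ≈ 306.6611
area = ½ · 306.6611 ≈ 153.331

153.331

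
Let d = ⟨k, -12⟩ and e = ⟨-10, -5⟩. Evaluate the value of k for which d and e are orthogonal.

6

d · e = k·(-10) + (-12)·(-5) = 60 - 10k
Set equal to 0: -10k = -60, so k = 6.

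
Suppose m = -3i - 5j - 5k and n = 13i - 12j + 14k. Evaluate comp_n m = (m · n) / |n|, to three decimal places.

-2.172

m · n = (-3)·13 + (-5)·(-12) + (-5)·14 = -39 + 60 - 70 = -49
|n| = √(169 + 144 + 196) = √509 ≈ 22.5610
comp_n m = -49 / √509 ≈ -2.172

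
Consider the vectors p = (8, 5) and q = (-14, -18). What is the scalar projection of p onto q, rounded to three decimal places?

-8.858

p · q = 8·(-14) + 5·(-18) = -112 - 90 = -202
|q| = √(196 + 324) = √520 ≈ 22.8035
comp_q p = -202 / √520 ≈ -8.858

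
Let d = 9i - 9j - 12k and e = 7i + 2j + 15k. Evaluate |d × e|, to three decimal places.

i: (-9)·15 - (-12)·2 = -135 - (-24) = -111
j: (-12)·7 - 9·15 = -84 - 135 = -219
k: 9·2 - (-9)·7 = 18 - (-63) = 81
d × e = (-111, -219, 81)
|d × e| = √((-111)² + (-219)² + 81²) = √66843 ≈ 258.5401

258.540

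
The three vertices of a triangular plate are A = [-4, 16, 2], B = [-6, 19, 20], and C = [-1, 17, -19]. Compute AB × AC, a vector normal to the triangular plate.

AB = (-2, 3, 18)
AC = (3, 1, -21)
i: 3·(-21) - 18·1 = -63 - 18 = -81
j: 18·3 - (-2)·(-21) = 54 - 42 = 12
k: (-2)·1 - 3·3 = -2 - 9 = -11
AB × AC = (-81, 12, -11)

(-81, 12, -11)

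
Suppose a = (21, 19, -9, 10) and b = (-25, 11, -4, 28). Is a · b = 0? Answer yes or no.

a · b = 21·(-25) + 19·11 + (-9)·(-4) + 10·28 = -525 + 209 + 36 + 280 = 0
Zero, so the vectors are orthogonal.

yes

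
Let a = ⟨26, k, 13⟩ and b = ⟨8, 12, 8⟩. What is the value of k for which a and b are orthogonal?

a · b = 26·8 + k·12 + 13·8 = 312 + 12k
Set equal to 0: 12k = -312, so k = -26.

-26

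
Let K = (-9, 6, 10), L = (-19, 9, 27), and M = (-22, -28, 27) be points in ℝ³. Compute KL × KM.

KL = (-10, 3, 17)
KM = (-13, -34, 17)
i: 3·17 - 17·(-34) = 51 - (-578) = 629
j: 17·(-13) - (-10)·17 = -221 - (-170) = -51
k: (-10)·(-34) - 3·(-13) = 340 - (-39) = 379
KL × KM = (629, -51, 379)

(629, -51, 379)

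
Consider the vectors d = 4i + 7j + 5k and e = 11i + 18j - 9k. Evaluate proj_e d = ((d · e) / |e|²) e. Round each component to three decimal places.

d · e = 4·11 + 7·18 + 5·(-9) = 44 + 126 - 45 = 125
|e|² = 121 + 324 + 81 = 526
proj_e d = (125/526) · (11, 18, -9) ≈ (2.614, 4.278, -2.139)

(2.614, 4.278, -2.139)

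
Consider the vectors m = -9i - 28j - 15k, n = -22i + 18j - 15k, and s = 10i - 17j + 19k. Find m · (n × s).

n × s:
i: 18·19 - (-15)·(-17) = 342 - 255 = 87
j: (-15)·10 - (-22)·19 = -150 - (-418) = 268
k: (-22)·(-17) - 18·10 = 374 - 180 = 194
n × s = (87, 268, 194)
m · (n × s) = (-9)·87 + (-28)·268 + (-15)·194 = -783 - 7504 - 2910 = -11197

-11197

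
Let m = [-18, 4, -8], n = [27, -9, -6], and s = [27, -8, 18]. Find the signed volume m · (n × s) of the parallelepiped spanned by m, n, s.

n × s:
i: (-9)·18 - (-6)·(-8) = -162 - 48 = -210
j: (-6)·27 - 27·18 = -162 - 486 = -648
k: 27·(-8) - (-9)·27 = -216 - (-243) = 27
n × s = (-210, -648, 27)
m · (n × s) = (-18)·(-210) + 4·(-648) + (-8)·27 = 3780 - 2592 - 216 = 972

972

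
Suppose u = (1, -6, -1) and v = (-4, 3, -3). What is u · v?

u · v = 1·(-4) + (-6)·3 + (-1)·(-3) = -4 - 18 + 3 = -19

-19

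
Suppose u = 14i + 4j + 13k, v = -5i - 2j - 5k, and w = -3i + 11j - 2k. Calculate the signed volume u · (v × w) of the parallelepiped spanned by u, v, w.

v × w:
i: (-2)·(-2) - (-5)·11 = 4 - (-55) = 59
j: (-5)·(-3) - (-5)·(-2) = 15 - 10 = 5
k: (-5)·11 - (-2)·(-3) = -55 - 6 = -61
v × w = (59, 5, -61)
u · (v × w) = 14·59 + 4·5 + 13·(-61) = 826 + 20 - 793 = 53

53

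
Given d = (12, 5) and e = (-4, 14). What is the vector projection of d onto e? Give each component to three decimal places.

d · e = 12·(-4) + 5·14 = -48 + 70 = 22
|e|² = 16 + 196 = 212
proj_e d = (22/212) · (-4, 14) ≈ (-0.415, 1.453)

(-0.415, 1.453)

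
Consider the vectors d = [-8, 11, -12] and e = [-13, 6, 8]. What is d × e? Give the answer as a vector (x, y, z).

i: 11·8 - (-12)·6 = 88 - (-72) = 160
j: (-12)·(-13) - (-8)·8 = 156 - (-64) = 220
k: (-8)·6 - 11·(-13) = -48 - (-143) = 95
d × e = (160, 220, 95)

(160, 220, 95)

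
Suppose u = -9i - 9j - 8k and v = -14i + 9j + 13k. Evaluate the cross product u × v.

i: (-9)·13 - (-8)·9 = -117 - (-72) = -45
j: (-8)·(-14) - (-9)·13 = 112 - (-117) = 229
k: (-9)·9 - (-9)·(-14) = -81 - 126 = -207
u × v = (-45, 229, -207)

(-45, 229, -207)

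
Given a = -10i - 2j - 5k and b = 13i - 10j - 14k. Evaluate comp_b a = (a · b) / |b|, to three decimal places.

-1.855

a · b = (-10)·13 + (-2)·(-10) + (-5)·(-14) = -130 + 20 + 70 = -40
|b| = √(169 + 100 + 196) = √465 ≈ 21.5639
comp_b a = -40 / √465 ≈ -1.855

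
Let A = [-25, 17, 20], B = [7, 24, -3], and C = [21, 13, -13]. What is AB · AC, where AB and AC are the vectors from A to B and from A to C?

AB = B − A = (32, 7, -23)
AC = C − A = (46, -4, -33)
AB · AC = 32·46 + 7·(-4) + (-23)·(-33) = 1472 - 28 + 759 = 2203

2203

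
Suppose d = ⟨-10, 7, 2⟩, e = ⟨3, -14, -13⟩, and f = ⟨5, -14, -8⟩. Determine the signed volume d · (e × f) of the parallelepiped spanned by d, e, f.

e × f:
i: (-14)·(-8) - (-13)·(-14) = 112 - 182 = -70
j: (-13)·5 - 3·(-8) = -65 - (-24) = -41
k: 3·(-14) - (-14)·5 = -42 - (-70) = 28
e × f = (-70, -41, 28)
d · (e × f) = (-10)·(-70) + 7·(-41) + 2·28 = 700 - 287 + 56 = 469

469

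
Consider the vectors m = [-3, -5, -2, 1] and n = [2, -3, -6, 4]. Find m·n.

m · n = (-3)·2 + (-5)·(-3) + (-2)·(-6) + 1·4 = -6 + 15 + 12 + 4 = 25

25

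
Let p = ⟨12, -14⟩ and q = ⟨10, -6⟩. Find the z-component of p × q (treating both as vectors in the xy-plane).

68

12·(-6) - (-14)·10 = -72 - (-140) = 68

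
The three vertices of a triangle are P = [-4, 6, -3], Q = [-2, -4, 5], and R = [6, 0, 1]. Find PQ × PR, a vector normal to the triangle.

PQ = (2, -10, 8)
PR = (10, -6, 4)
i: (-10)·4 - 8·(-6) = -40 - (-48) = 8
j: 8·10 - 2·4 = 80 - 8 = 72
k: 2·(-6) - (-10)·10 = -12 - (-100) = 88
PQ × PR = (8, 72, 88)

(8, 72, 88)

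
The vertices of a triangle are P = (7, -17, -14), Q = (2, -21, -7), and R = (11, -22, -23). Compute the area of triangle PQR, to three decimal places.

41.866

PQ = (-5, -4, 7),  PR = (4, -5, -9)
i: (-4)·(-9) - 7·(-5) = 36 - (-35) = 71
j: 7·4 - (-5)·(-9) = 28 - 45 = -17
k: (-5)·(-5) - (-4)·4 = 25 - (-16) = 41
PQ × PR = (71, -17, 41)
|PQ × PR| = √7011 ≈ 83.7317
area = ½ · 83.7317 ≈ 41.866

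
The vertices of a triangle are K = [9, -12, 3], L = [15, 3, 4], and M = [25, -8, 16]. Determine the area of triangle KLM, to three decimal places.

KL = (6, 15, 1),  KM = (16, 4, 13)
i: 15·13 - 1·4 = 195 - 4 = 191
j: 1·16 - 6·13 = 16 - 78 = -62
k: 6·4 - 15·16 = 24 - 240 = -216
KL × KM = (191, -62, -216)
|KL × KM| = √86981 ≈ 294.9254
area = ½ · 294.9254 ≈ 147.463

147.463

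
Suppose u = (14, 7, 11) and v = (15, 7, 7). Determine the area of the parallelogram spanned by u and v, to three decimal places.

i: 7·7 - 11·7 = 49 - 77 = -28
j: 11·15 - 14·7 = 165 - 98 = 67
k: 14·7 - 7·15 = 98 - 105 = -7
u × v = (-28, 67, -7)
|u × v| = √((-28)² + 67² + (-7)²) = √5322 ≈ 72.9520

72.952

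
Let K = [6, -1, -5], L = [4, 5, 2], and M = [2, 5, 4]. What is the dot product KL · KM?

107

KL = L − K = (-2, 6, 7)
KM = M − K = (-4, 6, 9)
KL · KM = (-2)·(-4) + 6·6 + 7·9 = 8 + 36 + 63 = 107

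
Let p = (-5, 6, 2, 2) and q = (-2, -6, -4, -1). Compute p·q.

-36

p · q = (-5)·(-2) + 6·(-6) + 2·(-4) + 2·(-1) = 10 - 36 - 8 - 2 = -36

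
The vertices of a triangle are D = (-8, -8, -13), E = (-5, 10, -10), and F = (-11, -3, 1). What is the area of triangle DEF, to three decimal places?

DE = (3, 18, 3),  DF = (-3, 5, 14)
i: 18·14 - 3·5 = 252 - 15 = 237
j: 3·(-3) - 3·14 = -9 - 42 = -51
k: 3·5 - 18·(-3) = 15 - (-54) = 69
DE × DF = (237, -51, 69)
|DE × DF| = √63531 ≈ 252.0536
area = ½ · 252.0536 ≈ 126.027

126.027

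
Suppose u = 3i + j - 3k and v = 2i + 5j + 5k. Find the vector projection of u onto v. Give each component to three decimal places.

(-0.148, -0.370, -0.370)

u · v = 3·2 + 1·5 + (-3)·5 = 6 + 5 - 15 = -4
|v|² = 4 + 25 + 25 = 54
proj_v u = (-4/54) · (2, 5, 5) ≈ (-0.148, -0.370, -0.370)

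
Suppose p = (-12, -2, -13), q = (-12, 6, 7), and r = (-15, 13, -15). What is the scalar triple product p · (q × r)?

3600

q × r:
i: 6·(-15) - 7·13 = -90 - 91 = -181
j: 7·(-15) - (-12)·(-15) = -105 - 180 = -285
k: (-12)·13 - 6·(-15) = -156 - (-90) = -66
q × r = (-181, -285, -66)
p · (q × r) = (-12)·(-181) + (-2)·(-285) + (-13)·(-66) = 2172 + 570 + 858 = 3600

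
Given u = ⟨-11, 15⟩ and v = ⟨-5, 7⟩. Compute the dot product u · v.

u · v = (-11)·(-5) + 15·7 = 55 + 105 = 160

160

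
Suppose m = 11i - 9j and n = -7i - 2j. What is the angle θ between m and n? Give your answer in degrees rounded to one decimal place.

m · n = 11·(-7) + (-9)·(-2) = -77 + 18 = -59
|m|² = 121 + 81 = 202,  |m| = √202 ≈ 14.212670
|n|² = 49 + 4 = 53,  |n| = √53 ≈ 7.280110
cos θ = -59 / (14.212670 · 7.280110) ≈ -0.57021
θ = arccos(-0.57021) ≈ 124.8°

124.8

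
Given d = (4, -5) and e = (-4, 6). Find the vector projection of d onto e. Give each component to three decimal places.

d · e = 4·(-4) + (-5)·6 = -16 - 30 = -46
|e|² = 16 + 36 = 52
proj_e d = (-46/52) · (-4, 6) ≈ (3.538, -5.308)

(3.538, -5.308)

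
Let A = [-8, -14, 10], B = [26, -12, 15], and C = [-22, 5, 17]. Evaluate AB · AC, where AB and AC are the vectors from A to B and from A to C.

-403

AB = B − A = (34, 2, 5)
AC = C − A = (-14, 19, 7)
AB · AC = 34·(-14) + 2·19 + 5·7 = -476 + 38 + 35 = -403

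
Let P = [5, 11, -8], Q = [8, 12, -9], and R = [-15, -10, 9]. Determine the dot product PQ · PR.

-98

PQ = Q − P = (3, 1, -1)
PR = R − P = (-20, -21, 17)
PQ · PR = 3·(-20) + 1·(-21) + (-1)·17 = -60 - 21 - 17 = -98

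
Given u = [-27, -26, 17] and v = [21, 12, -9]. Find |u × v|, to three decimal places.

251.356

i: (-26)·(-9) - 17·12 = 234 - 204 = 30
j: 17·21 - (-27)·(-9) = 357 - 243 = 114
k: (-27)·12 - (-26)·21 = -324 - (-546) = 222
u × v = (30, 114, 222)
|u × v| = √(30² + 114² + 222²) = √63180 ≈ 251.3563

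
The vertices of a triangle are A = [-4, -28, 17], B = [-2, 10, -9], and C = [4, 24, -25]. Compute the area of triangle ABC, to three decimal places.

169.493

AB = (2, 38, -26),  AC = (8, 52, -42)
i: 38·(-42) - (-26)·52 = -1596 - (-1352) = -244
j: (-26)·8 - 2·(-42) = -208 - (-84) = -124
k: 2·52 - 38·8 = 104 - 304 = -200
AB × AC = (-244, -124, -200)
|AB × AC| = √114912 ≈ 338.9867
area = ½ · 338.9867 ≈ 169.493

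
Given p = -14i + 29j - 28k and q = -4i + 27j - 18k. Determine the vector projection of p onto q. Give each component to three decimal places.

p · q = (-14)·(-4) + 29·27 + (-28)·(-18) = 56 + 783 + 504 = 1343
|q|² = 16 + 729 + 324 = 1069
proj_q p = (1343/1069) · (-4, 27, -18) ≈ (-5.025, 33.920, -22.614)

(-5.025, 33.920, -22.614)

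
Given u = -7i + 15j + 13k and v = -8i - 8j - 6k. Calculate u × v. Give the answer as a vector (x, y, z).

(14, -146, 176)

i: 15·(-6) - 13·(-8) = -90 - (-104) = 14
j: 13·(-8) - (-7)·(-6) = -104 - 42 = -146
k: (-7)·(-8) - 15·(-8) = 56 - (-120) = 176
u × v = (14, -146, 176)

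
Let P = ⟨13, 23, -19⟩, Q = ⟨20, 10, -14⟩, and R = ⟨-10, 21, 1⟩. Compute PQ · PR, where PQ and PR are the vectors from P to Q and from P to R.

-35

PQ = Q − P = (7, -13, 5)
PR = R − P = (-23, -2, 20)
PQ · PR = 7·(-23) + (-13)·(-2) + 5·20 = -161 + 26 + 100 = -35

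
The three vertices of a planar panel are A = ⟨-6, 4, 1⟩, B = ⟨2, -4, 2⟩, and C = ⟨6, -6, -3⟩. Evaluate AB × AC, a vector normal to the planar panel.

(42, 44, 16)

AB = (8, -8, 1)
AC = (12, -10, -4)
i: (-8)·(-4) - 1·(-10) = 32 - (-10) = 42
j: 1·12 - 8·(-4) = 12 - (-32) = 44
k: 8·(-10) - (-8)·12 = -80 - (-96) = 16
AB × AC = (42, 44, 16)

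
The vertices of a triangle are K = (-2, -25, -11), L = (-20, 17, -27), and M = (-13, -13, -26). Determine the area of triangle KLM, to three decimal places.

KL = (-18, 42, -16),  KM = (-11, 12, -15)
i: 42·(-15) - (-16)·12 = -630 - (-192) = -438
j: (-16)·(-11) - (-18)·(-15) = 176 - 270 = -94
k: (-18)·12 - 42·(-11) = -216 - (-462) = 246
KL × KM = (-438, -94, 246)
|KL × KM| = √261196 ≈ 511.0734
area = ½ · 511.0734 ≈ 255.537

255.537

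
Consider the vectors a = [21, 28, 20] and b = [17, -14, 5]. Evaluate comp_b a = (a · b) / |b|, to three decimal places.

a · b = 21·17 + 28·(-14) + 20·5 = 357 - 392 + 100 = 65
|b| = √(289 + 196 + 25) = √510 ≈ 22.5832
comp_b a = 65 / √510 ≈ 2.878

2.878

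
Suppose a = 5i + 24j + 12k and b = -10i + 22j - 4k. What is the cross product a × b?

(-360, -100, 350)

i: 24·(-4) - 12·22 = -96 - 264 = -360
j: 12·(-10) - 5·(-4) = -120 - (-20) = -100
k: 5·22 - 24·(-10) = 110 - (-240) = 350
a × b = (-360, -100, 350)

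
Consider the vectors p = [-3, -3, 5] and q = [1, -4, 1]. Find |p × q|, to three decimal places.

24.042

i: (-3)·1 - 5·(-4) = -3 - (-20) = 17
j: 5·1 - (-3)·1 = 5 - (-3) = 8
k: (-3)·(-4) - (-3)·1 = 12 - (-3) = 15
p × q = (17, 8, 15)
|p × q| = √(17² + 8² + 15²) = √578 ≈ 24.0416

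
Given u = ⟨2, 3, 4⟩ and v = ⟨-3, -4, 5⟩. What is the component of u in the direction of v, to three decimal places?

0.283

u · v = 2·(-3) + 3·(-4) + 4·5 = -6 - 12 + 20 = 2
|v| = √(9 + 16 + 25) = √50 ≈ 7.0711
comp_v u = 2 / √50 ≈ 0.283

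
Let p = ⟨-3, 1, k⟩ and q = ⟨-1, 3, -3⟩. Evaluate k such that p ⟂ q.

2

p · q = (-3)·(-1) + 1·3 + k·(-3) = 6 - 3k
Set equal to 0: -3k = -6, so k = 2.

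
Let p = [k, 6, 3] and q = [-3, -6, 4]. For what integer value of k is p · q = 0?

p · q = k·(-3) + 6·(-6) + 3·4 = -24 - 3k
Set equal to 0: -3k = 24, so k = -8.

-8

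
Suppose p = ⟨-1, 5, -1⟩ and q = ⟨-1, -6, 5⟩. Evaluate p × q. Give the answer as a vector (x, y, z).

(19, 6, 11)

i: 5·5 - (-1)·(-6) = 25 - 6 = 19
j: (-1)·(-1) - (-1)·5 = 1 - (-5) = 6
k: (-1)·(-6) - 5·(-1) = 6 - (-5) = 11
p × q = (19, 6, 11)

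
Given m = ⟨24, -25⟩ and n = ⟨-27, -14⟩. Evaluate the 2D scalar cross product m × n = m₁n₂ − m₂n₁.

-1011

24·(-14) - (-25)·(-27) = -336 - 675 = -1011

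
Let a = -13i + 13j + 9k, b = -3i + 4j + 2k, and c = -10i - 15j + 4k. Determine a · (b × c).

b × c:
i: 4·4 - 2·(-15) = 16 - (-30) = 46
j: 2·(-10) - (-3)·4 = -20 - (-12) = -8
k: (-3)·(-15) - 4·(-10) = 45 - (-40) = 85
b × c = (46, -8, 85)
a · (b × c) = (-13)·46 + 13·(-8) + 9·85 = -598 - 104 + 765 = 63

63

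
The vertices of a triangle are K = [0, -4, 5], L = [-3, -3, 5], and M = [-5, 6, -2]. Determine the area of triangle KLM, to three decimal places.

KL = (-3, 1, 0),  KM = (-5, 10, -7)
i: 1·(-7) - 0·10 = -7 - 0 = -7
j: 0·(-5) - (-3)·(-7) = 0 - 21 = -21
k: (-3)·10 - 1·(-5) = -30 - (-5) = -25
KL × KM = (-7, -21, -25)
|KL × KM| = √1115 ≈ 33.3916
area = ½ · 33.3916 ≈ 16.696

16.696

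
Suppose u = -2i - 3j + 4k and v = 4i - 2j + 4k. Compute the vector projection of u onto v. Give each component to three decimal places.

(1.556, -0.778, 1.556)

u · v = (-2)·4 + (-3)·(-2) + 4·4 = -8 + 6 + 16 = 14
|v|² = 16 + 4 + 16 = 36
proj_v u = (14/36) · (4, -2, 4) ≈ (1.556, -0.778, 1.556)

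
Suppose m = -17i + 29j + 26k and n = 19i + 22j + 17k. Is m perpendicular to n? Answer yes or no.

m · n = (-17)·19 + 29·22 + 26·17 = -323 + 638 + 442 = 757
Nonzero, so the vectors are not orthogonal.

no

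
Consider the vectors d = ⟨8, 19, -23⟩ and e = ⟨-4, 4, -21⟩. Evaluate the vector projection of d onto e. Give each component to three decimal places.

d · e = 8·(-4) + 19·4 + (-23)·(-21) = -32 + 76 + 483 = 527
|e|² = 16 + 16 + 441 = 473
proj_e d = (527/473) · (-4, 4, -21) ≈ (-4.457, 4.457, -23.397)

(-4.457, 4.457, -23.397)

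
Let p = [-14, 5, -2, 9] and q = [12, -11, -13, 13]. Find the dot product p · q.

p · q = (-14)·12 + 5·(-11) + (-2)·(-13) + 9·13 = -168 - 55 + 26 + 117 = -80

-80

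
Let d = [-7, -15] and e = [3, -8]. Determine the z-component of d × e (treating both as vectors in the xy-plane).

(-7)·(-8) - (-15)·3 = 56 - (-45) = 101

101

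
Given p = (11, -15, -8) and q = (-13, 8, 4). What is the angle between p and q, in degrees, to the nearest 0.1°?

157.4

p · q = 11·(-13) + (-15)·8 + (-8)·4 = -143 - 120 - 32 = -295
|p|² = 121 + 225 + 64 = 410,  |p| = √410 ≈ 20.248457
|q|² = 169 + 64 + 16 = 249,  |q| = √249 ≈ 15.779734
cos θ = -295 / (20.248457 · 15.779734) ≈ -0.92327
θ = arccos(-0.92327) ≈ 157.4°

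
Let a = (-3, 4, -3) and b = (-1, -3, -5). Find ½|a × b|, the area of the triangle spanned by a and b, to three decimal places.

16.985

i: 4·(-5) - (-3)·(-3) = -20 - 9 = -29
j: (-3)·(-1) - (-3)·(-5) = 3 - 15 = -12
k: (-3)·(-3) - 4·(-1) = 9 - (-4) = 13
a × b = (-29, -12, 13)
|a × b| = √((-29)² + (-12)² + 13²) = √1154 ≈ 33.9706
area = ½ · 33.9706 ≈ 16.985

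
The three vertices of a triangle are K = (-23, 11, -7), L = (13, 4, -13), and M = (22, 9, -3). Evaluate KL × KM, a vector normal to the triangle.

KL = (36, -7, -6)
KM = (45, -2, 4)
i: (-7)·4 - (-6)·(-2) = -28 - 12 = -40
j: (-6)·45 - 36·4 = -270 - 144 = -414
k: 36·(-2) - (-7)·45 = -72 - (-315) = 243
KL × KM = (-40, -414, 243)

(-40, -414, 243)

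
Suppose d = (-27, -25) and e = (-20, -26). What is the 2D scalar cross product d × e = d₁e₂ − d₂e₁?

(-27)·(-26) - (-25)·(-20) = 702 - 500 = 202

202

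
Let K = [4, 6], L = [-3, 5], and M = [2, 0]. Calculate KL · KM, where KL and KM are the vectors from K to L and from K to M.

20

KL = L − K = (-7, -1)
KM = M − K = (-2, -6)
KL · KM = (-7)·(-2) + (-1)·(-6) = 14 + 6 = 20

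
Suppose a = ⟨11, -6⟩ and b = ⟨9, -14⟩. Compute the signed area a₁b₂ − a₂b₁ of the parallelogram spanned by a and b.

11·(-14) - (-6)·9 = -154 - (-54) = -100

-100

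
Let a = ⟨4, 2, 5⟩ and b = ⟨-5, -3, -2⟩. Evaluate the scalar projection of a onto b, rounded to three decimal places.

a · b = 4·(-5) + 2·(-3) + 5·(-2) = -20 - 6 - 10 = -36
|b| = √(25 + 9 + 4) = √38 ≈ 6.1644
comp_b a = -36 / √38 ≈ -5.840

-5.840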